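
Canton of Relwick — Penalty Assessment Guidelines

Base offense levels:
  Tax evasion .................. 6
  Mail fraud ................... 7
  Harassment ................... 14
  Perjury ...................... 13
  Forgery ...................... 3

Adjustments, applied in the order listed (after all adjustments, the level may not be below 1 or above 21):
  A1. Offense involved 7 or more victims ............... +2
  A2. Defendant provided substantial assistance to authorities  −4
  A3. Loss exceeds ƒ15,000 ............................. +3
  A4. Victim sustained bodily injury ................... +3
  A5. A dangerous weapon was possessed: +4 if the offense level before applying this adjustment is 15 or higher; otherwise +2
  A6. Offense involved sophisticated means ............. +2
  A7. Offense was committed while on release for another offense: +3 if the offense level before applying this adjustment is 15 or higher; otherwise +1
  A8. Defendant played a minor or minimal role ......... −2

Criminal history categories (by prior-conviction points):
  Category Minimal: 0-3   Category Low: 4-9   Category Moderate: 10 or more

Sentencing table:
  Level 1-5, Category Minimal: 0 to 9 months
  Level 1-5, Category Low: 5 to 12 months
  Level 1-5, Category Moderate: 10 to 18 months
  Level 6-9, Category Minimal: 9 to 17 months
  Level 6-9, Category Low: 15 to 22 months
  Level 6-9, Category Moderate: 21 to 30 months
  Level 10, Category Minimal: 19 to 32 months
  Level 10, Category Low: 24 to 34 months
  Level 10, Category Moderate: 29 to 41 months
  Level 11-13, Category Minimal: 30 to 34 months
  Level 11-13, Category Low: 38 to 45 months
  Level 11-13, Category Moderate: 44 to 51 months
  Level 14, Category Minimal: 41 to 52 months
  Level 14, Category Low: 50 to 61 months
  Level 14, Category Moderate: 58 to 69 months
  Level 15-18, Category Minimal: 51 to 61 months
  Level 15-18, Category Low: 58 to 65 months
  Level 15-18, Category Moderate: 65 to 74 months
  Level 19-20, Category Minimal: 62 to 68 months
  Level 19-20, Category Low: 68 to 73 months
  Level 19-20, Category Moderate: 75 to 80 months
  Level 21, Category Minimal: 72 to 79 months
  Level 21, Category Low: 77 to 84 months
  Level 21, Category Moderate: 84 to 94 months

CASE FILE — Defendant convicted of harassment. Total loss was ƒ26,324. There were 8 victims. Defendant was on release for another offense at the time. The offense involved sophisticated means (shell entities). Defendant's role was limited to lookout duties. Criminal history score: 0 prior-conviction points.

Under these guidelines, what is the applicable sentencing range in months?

72-79 months

Base offense level for harassment: 14.
A1 applies: 14 + 2 = 16.
A2 does not apply.
A3 applies: 16 + 3 = 19.
A4 does not apply.
A6 applies: 19 + 2 = 21.
A7 applies (level before this adjustment is 21 ≥ 15, so +3): 21 + 3 = 24.
A8 applies: 24 − 2 = 22.
Level 22 exceeds the maximum of 21; capped at 21.
Final offense level: 21.
Criminal history: 0 prior points → Category Minimal (0-3).
Level 21 falls in the 21 band.
Grid: Level 21 × Category Minimal = 72-79 months.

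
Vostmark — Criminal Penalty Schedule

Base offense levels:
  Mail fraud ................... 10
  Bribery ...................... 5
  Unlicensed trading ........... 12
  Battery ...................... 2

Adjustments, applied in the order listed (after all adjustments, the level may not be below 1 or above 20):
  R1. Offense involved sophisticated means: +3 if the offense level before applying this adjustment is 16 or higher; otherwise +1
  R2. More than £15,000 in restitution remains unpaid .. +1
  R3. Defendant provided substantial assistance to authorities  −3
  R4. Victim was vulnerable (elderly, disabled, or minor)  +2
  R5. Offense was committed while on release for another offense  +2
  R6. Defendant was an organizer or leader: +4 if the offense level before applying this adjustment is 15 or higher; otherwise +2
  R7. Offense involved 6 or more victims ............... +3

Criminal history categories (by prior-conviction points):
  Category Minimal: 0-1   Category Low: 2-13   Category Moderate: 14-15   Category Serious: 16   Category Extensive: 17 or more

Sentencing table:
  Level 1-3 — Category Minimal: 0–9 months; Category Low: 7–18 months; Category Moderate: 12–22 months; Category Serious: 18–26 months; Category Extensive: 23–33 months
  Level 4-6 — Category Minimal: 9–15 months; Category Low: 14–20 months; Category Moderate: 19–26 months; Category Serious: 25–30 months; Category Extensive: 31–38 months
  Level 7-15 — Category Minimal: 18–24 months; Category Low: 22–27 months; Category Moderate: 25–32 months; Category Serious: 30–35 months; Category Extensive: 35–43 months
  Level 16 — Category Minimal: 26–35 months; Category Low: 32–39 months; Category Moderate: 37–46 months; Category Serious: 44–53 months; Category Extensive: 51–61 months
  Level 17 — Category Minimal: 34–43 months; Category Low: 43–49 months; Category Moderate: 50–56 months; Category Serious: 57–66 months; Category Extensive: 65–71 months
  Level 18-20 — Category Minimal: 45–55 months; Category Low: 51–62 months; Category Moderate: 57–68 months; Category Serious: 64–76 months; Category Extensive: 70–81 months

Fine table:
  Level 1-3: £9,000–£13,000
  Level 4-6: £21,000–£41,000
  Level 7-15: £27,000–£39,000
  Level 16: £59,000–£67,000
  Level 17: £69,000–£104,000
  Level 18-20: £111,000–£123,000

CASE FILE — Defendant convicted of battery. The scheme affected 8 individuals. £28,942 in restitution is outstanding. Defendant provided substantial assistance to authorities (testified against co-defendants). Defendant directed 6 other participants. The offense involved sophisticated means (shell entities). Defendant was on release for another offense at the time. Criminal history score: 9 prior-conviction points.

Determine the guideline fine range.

£27,000–£39,000

Base offense level for battery: 2.
R1 applies (level before this adjustment is 2 < 16, so +1): 2 + 1 = 3.
R2 applies: 3 + 1 = 4.
R3 applies: 4 − 3 = 1.
R5 applies: 1 + 2 = 3.
R6 applies (level before this adjustment is 3 < 15, so +2): 3 + 2 = 5.
R7 applies: 5 + 3 = 8.
Final offense level: 8.
Level 8 falls in the 7-15 band.
Fine table: Level 7-15 → £27,000–£39,000.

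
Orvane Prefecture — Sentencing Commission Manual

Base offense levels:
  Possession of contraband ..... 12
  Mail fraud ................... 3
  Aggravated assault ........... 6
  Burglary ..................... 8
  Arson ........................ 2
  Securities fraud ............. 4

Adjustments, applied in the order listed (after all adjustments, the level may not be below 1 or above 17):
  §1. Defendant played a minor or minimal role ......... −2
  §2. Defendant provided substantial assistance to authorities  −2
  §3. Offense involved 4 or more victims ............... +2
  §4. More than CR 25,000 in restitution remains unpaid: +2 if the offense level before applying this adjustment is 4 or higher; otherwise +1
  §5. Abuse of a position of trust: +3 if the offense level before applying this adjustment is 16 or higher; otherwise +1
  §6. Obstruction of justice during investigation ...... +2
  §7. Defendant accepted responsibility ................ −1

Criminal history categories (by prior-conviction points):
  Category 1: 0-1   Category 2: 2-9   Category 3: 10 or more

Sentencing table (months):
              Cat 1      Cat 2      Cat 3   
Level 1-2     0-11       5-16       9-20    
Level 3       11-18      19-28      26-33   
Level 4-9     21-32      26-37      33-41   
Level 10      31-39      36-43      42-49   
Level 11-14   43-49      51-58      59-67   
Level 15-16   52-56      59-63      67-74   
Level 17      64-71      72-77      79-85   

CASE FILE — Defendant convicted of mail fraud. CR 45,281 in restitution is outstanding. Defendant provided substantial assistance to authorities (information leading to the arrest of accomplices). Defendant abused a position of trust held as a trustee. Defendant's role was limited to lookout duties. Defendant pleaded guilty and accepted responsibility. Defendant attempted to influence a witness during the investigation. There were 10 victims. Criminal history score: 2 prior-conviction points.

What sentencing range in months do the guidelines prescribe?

26-37 months

Base offense level for mail fraud: 3.
§1 applies: 3 − 2 = 1.
§2 applies: 1 − 2 = -1.
§3 applies: -1 + 2 = 1.
§4 applies (level before this adjustment is 1 < 4, so +1): 1 + 1 = 2.
§5 applies (level before this adjustment is 2 < 16, so +1): 2 + 1 = 3.
§6 applies: 3 + 2 = 5.
§7 applies: 5 − 1 = 4.
Final offense level: 4.
Criminal history: 2 prior points → Category 2 (2-9).
Level 4 falls in the 4-9 band.
Grid: Level 4-9 × Category 2 = 26-37 months.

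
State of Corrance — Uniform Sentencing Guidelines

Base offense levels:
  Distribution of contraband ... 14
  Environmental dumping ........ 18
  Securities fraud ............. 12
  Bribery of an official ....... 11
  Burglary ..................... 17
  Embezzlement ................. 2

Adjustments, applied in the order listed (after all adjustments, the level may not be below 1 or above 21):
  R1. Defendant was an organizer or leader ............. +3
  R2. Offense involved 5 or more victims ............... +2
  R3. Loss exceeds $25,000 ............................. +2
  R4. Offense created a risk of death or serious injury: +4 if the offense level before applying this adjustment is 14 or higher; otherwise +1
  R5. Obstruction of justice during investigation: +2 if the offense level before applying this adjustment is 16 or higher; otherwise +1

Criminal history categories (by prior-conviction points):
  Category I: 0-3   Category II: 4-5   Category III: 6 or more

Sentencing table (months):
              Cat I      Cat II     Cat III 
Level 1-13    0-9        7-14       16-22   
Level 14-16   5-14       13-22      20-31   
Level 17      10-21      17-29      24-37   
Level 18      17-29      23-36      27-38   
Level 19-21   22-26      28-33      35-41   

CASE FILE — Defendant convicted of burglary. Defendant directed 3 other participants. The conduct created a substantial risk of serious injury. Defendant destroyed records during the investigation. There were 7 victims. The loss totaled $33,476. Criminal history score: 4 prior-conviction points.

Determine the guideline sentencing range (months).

28-33 months

Base offense level for burglary: 17.
R1 applies: 17 + 3 = 20.
R2 applies: 20 + 2 = 22.
R3 applies: 22 + 2 = 24.
R4 applies (level before this adjustment is 24 ≥ 14, so +4): 24 + 4 = 28.
R5 applies (level before this adjustment is 28 ≥ 16, so +2): 28 + 2 = 30.
Level 30 exceeds the maximum of 21; capped at 21.
Final offense level: 21.
Criminal history: 4 prior points → Category II (4-5).
Level 21 falls in the 19-21 band.
Grid: Level 19-21 × Category II = 28-33 months.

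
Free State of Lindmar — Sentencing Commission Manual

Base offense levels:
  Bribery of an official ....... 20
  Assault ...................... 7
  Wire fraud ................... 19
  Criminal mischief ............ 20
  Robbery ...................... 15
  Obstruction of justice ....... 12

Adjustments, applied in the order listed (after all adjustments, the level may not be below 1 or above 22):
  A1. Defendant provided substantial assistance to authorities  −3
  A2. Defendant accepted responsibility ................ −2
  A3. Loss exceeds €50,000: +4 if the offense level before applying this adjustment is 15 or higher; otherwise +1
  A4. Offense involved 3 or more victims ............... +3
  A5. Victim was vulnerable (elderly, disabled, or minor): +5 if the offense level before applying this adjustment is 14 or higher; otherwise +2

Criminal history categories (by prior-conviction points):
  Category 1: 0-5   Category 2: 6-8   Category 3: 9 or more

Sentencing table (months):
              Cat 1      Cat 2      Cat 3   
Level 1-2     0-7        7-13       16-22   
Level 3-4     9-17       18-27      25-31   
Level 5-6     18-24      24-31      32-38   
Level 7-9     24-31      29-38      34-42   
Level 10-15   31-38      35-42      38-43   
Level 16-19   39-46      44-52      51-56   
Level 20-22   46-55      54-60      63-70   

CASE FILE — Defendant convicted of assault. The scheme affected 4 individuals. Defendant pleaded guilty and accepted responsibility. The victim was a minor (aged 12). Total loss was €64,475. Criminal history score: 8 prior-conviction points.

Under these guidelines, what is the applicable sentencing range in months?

Base offense level for assault: 7.
A2 applies: 7 − 2 = 5.
A3 applies (level before this adjustment is 5 < 15, so +1): 5 + 1 = 6.
A4 applies: 6 + 3 = 9.
A5 applies (level before this adjustment is 9 < 14, so +2): 9 + 2 = 11.
Final offense level: 11.
Criminal history: 8 prior points → Category 2 (6-8).
Level 11 falls in the 10-15 band.
Grid: Level 10-15 × Category 2 = 35-42 months.

35-42 months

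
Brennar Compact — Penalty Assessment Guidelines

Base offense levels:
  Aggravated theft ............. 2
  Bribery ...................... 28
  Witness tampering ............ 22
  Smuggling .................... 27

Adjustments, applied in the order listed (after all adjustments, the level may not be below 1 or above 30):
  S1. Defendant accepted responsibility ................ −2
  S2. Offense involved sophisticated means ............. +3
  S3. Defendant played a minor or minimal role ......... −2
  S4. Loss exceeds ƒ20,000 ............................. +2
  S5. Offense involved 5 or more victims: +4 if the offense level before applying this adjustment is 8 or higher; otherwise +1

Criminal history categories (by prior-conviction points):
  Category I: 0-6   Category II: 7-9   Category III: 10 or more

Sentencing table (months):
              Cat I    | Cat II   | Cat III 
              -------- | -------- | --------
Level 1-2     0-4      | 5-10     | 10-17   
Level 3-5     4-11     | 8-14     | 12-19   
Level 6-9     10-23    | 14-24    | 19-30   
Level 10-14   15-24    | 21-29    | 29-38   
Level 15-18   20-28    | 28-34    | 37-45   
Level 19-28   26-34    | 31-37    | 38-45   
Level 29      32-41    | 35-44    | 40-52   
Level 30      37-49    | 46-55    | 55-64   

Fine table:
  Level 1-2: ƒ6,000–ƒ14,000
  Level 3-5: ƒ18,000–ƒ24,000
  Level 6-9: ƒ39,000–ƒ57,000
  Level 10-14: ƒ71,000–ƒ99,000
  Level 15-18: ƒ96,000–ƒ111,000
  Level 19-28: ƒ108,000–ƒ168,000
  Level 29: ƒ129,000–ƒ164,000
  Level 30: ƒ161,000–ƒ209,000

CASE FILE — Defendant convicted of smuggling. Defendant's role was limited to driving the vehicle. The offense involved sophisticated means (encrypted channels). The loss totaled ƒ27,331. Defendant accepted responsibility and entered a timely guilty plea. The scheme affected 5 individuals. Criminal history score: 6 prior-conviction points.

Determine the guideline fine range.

Base offense level for smuggling: 27.
S1 applies: 27 − 2 = 25.
S2 applies: 25 + 3 = 28.
S3 applies: 28 − 2 = 26.
S4 applies: 26 + 2 = 28.
S5 applies (level before this adjustment is 28 ≥ 8, so +4): 28 + 4 = 32.
Level 32 exceeds the maximum of 30; capped at 30.
Final offense level: 30.
Level 30 falls in the 30 band.
Fine table: Level 30 → ƒ161,000–ƒ209,000.

ƒ161,000–ƒ209,000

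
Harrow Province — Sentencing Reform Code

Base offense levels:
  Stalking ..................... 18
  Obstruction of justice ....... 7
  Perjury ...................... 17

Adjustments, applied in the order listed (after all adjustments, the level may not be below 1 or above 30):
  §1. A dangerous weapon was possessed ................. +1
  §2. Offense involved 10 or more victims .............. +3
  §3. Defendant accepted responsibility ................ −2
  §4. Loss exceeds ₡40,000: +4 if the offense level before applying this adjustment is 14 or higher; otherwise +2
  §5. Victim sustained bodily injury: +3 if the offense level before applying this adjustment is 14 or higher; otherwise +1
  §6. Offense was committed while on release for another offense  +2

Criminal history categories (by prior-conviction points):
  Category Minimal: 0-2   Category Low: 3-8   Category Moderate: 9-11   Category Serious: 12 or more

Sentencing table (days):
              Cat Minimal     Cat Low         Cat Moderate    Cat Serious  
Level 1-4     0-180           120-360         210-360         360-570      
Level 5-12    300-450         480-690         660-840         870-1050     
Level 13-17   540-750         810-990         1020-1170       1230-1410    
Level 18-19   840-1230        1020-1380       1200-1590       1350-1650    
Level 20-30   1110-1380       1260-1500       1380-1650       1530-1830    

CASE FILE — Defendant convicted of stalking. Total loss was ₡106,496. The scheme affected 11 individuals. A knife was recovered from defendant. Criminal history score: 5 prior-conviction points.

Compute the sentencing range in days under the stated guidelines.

Base offense level for stalking: 18.
§1 applies: 18 + 1 = 19.
§2 applies: 19 + 3 = 22.
§4 applies (level before this adjustment is 22 ≥ 14, so +4): 22 + 4 = 26.
§5 does not apply.
§6 does not apply.
Final offense level: 26.
Criminal history: 5 prior points → Category Low (3-8).
Level 26 falls in the 20-30 band.
Grid: Level 20-30 × Category Low = 1260-1500 days.

1260-1500 days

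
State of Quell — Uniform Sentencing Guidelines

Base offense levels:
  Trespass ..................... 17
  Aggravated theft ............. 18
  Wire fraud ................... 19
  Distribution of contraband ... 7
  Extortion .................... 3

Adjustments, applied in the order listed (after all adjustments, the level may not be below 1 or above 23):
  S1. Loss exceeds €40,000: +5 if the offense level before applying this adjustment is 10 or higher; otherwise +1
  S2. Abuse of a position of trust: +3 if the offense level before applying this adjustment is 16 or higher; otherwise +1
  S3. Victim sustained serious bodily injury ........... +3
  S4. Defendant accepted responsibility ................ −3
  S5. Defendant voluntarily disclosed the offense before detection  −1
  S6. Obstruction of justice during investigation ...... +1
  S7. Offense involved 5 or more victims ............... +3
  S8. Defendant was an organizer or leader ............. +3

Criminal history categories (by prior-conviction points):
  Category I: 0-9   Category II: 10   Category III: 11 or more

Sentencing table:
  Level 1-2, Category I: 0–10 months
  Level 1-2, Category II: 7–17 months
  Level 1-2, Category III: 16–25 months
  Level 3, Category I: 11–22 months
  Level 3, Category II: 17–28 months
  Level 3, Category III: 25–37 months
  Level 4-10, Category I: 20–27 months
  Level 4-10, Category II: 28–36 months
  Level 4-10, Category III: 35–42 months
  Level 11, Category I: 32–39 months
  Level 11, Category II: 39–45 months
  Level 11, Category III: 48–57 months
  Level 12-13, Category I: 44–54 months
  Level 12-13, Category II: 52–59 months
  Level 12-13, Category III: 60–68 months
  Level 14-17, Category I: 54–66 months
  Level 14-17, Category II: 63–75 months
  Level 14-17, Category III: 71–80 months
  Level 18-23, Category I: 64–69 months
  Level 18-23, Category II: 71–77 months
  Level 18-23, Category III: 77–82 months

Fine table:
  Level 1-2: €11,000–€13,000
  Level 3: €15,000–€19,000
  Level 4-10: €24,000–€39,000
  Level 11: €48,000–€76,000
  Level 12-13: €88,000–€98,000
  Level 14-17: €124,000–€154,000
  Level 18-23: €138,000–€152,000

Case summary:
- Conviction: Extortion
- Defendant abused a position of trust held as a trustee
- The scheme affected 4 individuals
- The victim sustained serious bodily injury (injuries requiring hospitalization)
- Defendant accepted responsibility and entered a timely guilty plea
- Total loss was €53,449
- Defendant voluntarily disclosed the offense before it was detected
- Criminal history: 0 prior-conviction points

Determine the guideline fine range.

€24,000–€39,000

Base offense level for extortion: 3.
S1 applies (level before this adjustment is 3 < 10, so +1): 3 + 1 = 4.
S2 applies (level before this adjustment is 4 < 16, so +1): 4 + 1 = 5.
S3 applies: 5 + 3 = 8.
S4 applies: 8 − 3 = 5.
S5 applies: 5 − 1 = 4.
S6 does not apply.
S7 does not apply.
Final offense level: 4.
Level 4 falls in the 4-10 band.
Fine table: Level 4-10 → €24,000–€39,000.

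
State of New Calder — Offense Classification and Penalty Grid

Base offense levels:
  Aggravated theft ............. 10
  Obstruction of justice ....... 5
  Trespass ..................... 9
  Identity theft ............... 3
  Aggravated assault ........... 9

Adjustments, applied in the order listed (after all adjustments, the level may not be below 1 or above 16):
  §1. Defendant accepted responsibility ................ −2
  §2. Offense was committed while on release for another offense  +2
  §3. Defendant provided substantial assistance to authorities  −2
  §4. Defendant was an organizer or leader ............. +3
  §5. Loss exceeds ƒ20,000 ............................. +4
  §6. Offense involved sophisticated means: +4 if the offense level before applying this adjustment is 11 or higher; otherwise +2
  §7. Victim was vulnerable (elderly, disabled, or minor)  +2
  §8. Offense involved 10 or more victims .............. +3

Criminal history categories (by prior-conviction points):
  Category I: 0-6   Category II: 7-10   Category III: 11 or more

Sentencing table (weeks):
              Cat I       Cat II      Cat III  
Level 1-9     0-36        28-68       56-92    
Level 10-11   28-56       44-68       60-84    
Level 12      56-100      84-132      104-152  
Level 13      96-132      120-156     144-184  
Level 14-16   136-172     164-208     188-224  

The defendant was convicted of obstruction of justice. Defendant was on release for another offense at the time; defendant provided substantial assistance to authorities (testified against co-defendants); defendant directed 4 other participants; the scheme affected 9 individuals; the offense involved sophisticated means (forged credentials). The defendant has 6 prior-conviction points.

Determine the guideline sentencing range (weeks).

28-56 weeks

Base offense level for obstruction of justice: 5.
§1 does not apply.
§2 applies: 5 + 2 = 7.
§3 applies: 7 − 2 = 5.
§4 applies: 5 + 3 = 8.
§6 applies (level before this adjustment is 8 < 11, so +2): 8 + 2 = 10.
§7 does not apply.
Final offense level: 10.
Criminal history: 6 prior points → Category I (0-6).
Level 10 falls in the 10-11 band.
Grid: Level 10-11 × Category I = 28-56 weeks.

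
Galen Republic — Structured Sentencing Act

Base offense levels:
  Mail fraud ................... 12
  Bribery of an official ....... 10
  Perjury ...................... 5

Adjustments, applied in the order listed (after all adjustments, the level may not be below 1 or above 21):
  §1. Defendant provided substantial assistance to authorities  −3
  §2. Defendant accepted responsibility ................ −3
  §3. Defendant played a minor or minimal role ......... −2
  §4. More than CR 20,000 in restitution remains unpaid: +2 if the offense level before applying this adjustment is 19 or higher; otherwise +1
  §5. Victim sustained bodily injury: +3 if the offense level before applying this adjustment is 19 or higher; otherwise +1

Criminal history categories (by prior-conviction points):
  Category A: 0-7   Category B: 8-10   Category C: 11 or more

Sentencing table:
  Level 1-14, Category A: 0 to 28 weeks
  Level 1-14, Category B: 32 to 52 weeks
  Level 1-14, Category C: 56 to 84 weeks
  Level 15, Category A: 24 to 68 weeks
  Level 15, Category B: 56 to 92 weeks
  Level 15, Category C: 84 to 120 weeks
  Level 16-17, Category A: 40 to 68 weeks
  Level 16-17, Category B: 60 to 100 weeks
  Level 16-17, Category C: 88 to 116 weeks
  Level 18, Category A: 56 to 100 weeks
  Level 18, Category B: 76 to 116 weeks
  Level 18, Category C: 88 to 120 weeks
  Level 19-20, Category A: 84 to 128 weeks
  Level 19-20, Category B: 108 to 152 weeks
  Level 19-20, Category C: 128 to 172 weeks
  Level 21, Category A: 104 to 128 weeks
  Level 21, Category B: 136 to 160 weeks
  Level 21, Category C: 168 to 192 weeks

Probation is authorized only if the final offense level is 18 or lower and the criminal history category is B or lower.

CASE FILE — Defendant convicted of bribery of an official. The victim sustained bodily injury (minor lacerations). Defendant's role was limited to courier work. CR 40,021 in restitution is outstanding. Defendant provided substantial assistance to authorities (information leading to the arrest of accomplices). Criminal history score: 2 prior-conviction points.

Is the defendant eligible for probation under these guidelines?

Yes

Base offense level for bribery of an official: 10.
§1 applies: 10 − 3 = 7.
§2 does not apply.
§3 applies: 7 − 2 = 5.
§4 applies (level before this adjustment is 5 < 19, so +1): 5 + 1 = 6.
§5 applies (level before this adjustment is 6 < 19, so +1): 6 + 1 = 7.
Final offense level: 7.
Criminal history: 2 prior points → Category A (0-7).
Level 7 falls in the 1-14 band.
Grid: Level 1-14 × Category A = 0-28 weeks.
Probation check: level 7 ≤ 18 and category A ≤ B → eligible.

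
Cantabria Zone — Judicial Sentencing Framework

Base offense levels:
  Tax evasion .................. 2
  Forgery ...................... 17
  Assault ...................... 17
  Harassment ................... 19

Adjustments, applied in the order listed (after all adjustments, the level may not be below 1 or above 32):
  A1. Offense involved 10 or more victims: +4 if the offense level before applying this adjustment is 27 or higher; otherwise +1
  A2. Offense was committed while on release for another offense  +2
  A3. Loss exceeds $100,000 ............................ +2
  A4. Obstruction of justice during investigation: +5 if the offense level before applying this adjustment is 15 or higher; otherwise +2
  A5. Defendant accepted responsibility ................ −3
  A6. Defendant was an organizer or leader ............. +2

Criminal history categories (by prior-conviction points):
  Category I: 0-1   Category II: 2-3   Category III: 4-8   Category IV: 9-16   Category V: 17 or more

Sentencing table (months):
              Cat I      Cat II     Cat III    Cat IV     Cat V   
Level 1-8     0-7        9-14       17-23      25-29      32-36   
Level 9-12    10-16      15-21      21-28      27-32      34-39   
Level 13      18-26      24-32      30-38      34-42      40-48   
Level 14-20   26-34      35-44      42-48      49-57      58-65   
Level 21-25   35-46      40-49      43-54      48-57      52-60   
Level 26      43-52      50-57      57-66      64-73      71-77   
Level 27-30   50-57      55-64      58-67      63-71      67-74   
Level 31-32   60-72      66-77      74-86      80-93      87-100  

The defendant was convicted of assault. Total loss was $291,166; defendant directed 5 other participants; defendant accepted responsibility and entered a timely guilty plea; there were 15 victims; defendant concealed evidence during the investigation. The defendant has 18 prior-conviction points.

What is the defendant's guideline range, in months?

Base offense level for assault: 17.
A1 applies (level before this adjustment is 17 < 27, so +1): 17 + 1 = 18.
A2 does not apply.
A3 applies: 18 + 2 = 20.
A4 applies (level before this adjustment is 20 ≥ 15, so +5): 20 + 5 = 25.
A5 applies: 25 − 3 = 22.
A6 applies: 22 + 2 = 24.
Final offense level: 24.
Criminal history: 18 prior points → Category V (17+).
Level 24 falls in the 21-25 band.
Grid: Level 21-25 × Category V = 52-60 months.

52-60 months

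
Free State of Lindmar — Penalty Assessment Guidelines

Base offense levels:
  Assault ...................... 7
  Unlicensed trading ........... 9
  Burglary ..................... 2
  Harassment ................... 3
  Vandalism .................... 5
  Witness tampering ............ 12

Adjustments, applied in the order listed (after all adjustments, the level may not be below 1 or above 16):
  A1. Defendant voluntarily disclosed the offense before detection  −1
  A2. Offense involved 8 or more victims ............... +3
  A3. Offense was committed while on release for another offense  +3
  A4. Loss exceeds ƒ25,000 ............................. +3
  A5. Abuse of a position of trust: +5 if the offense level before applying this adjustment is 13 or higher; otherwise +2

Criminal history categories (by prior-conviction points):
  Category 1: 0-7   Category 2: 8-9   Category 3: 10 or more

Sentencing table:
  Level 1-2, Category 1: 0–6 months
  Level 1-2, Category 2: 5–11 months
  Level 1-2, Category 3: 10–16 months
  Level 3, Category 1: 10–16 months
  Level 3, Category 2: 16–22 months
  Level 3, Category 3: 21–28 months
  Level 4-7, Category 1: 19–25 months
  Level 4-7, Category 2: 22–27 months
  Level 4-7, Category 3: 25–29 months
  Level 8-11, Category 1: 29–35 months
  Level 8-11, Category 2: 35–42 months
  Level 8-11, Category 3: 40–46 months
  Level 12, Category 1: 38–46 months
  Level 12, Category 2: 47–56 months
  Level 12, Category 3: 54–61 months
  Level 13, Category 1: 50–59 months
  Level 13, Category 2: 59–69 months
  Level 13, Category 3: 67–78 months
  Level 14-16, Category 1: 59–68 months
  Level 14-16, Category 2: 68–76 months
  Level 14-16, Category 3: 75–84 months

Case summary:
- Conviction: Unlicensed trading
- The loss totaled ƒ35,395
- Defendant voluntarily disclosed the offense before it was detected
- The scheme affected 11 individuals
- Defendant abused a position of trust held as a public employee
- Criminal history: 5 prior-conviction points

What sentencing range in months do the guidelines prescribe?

Base offense level for unlicensed trading: 9.
A1 applies: 9 − 1 = 8.
A2 applies: 8 + 3 = 11.
A3 does not apply.
A4 applies: 11 + 3 = 14.
A5 applies (level before this adjustment is 14 ≥ 13, so +5): 14 + 5 = 19.
Level 19 exceeds the maximum of 16; capped at 16.
Final offense level: 16.
Criminal history: 5 prior points → Category 1 (0-7).
Level 16 falls in the 14-16 band.
Grid: Level 14-16 × Category 1 = 59-68 months.

59-68 months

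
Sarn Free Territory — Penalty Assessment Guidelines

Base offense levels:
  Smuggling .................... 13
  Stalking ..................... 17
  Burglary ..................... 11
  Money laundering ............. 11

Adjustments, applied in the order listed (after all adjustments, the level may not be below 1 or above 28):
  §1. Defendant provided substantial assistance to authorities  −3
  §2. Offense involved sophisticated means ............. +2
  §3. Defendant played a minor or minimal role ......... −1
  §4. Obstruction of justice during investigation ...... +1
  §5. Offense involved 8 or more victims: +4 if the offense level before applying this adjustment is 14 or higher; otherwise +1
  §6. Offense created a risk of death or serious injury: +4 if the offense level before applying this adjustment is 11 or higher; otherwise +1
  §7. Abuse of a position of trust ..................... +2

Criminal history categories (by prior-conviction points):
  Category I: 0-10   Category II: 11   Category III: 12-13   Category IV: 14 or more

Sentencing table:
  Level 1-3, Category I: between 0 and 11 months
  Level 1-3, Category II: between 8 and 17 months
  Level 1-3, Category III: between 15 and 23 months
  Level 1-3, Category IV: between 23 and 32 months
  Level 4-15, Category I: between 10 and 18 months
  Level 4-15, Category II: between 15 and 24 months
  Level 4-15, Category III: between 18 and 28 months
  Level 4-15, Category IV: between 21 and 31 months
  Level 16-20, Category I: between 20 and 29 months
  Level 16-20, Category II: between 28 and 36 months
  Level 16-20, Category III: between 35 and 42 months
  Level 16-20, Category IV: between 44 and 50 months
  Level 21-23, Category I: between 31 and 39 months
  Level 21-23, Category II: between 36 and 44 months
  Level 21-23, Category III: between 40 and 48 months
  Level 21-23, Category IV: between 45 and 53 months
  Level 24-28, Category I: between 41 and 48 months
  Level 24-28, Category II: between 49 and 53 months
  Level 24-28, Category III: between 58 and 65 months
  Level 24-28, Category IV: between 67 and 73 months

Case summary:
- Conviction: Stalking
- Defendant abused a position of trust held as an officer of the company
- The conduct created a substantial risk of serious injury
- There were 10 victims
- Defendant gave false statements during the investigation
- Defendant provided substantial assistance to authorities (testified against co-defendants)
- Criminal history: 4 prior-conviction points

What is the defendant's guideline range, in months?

41-48 months

Base offense level for stalking: 17.
§1 applies: 17 − 3 = 14.
§2 does not apply.
§4 applies: 14 + 1 = 15.
§5 applies (level before this adjustment is 15 ≥ 14, so +4): 15 + 4 = 19.
§6 applies (level before this adjustment is 19 ≥ 11, so +4): 19 + 4 = 23.
§7 applies: 23 + 2 = 25.
Final offense level: 25.
Criminal history: 4 prior points → Category I (0-10).
Level 25 falls in the 24-28 band.
Grid: Level 24-28 × Category I = 41-48 months.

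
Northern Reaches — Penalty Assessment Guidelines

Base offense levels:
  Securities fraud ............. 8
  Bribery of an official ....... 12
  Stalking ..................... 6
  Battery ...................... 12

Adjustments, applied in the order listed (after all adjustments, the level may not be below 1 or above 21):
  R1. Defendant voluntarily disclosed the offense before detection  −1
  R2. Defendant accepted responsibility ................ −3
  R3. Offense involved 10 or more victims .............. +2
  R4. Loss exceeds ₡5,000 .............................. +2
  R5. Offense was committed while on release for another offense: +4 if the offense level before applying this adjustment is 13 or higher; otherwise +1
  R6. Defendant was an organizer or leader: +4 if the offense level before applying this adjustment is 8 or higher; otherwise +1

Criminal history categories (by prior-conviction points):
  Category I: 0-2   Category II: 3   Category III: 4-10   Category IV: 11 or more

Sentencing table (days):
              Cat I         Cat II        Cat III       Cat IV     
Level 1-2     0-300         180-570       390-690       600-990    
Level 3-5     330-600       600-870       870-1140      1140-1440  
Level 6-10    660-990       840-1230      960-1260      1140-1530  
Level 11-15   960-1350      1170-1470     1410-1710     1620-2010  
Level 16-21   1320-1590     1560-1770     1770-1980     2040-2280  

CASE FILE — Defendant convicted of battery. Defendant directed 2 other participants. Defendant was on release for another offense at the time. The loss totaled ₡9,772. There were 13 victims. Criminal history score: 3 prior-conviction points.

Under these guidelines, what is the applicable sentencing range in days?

Base offense level for battery: 12.
R1 does not apply.
R3 applies: 12 + 2 = 14.
R4 applies: 14 + 2 = 16.
R5 applies (level before this adjustment is 16 ≥ 13, so +4): 16 + 4 = 20.
R6 applies (level before this adjustment is 20 ≥ 8, so +4): 20 + 4 = 24.
Level 24 exceeds the maximum of 21; capped at 21.
Final offense level: 21.
Criminal history: 3 prior points → Category II (3).
Level 21 falls in the 16-21 band.
Grid: Level 16-21 × Category II = 1560-1770 days.

1560-1770 days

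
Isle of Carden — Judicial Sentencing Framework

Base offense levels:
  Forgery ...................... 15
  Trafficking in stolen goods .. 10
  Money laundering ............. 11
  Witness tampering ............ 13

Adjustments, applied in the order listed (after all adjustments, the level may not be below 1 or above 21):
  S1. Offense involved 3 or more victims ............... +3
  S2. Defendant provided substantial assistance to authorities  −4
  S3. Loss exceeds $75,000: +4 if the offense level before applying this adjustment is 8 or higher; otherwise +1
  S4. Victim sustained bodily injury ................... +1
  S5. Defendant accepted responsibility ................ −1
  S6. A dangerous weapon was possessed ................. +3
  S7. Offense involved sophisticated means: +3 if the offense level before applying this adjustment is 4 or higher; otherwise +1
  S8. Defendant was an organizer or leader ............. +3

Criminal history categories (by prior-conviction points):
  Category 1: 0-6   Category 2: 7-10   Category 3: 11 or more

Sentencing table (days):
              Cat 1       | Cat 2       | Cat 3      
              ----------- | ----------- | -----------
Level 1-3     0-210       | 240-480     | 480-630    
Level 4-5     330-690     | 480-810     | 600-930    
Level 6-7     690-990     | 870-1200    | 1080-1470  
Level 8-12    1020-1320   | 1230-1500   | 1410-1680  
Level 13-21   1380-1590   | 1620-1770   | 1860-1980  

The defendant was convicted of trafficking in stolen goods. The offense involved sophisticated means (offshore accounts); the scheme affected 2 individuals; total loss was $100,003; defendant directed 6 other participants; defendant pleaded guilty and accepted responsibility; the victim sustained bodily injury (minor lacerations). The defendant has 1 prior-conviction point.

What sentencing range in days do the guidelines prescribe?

1380-1590 days

Base offense level for trafficking in stolen goods: 10.
S2 does not apply.
S3 applies (level before this adjustment is 10 ≥ 8, so +4): 10 + 4 = 14.
S4 applies: 14 + 1 = 15.
S5 applies: 15 − 1 = 14.
S6 does not apply.
S7 applies (level before this adjustment is 14 ≥ 4, so +3): 14 + 3 = 17.
S8 applies: 17 + 3 = 20.
Final offense level: 20.
Criminal history: 1 prior point → Category 1 (0-6).
Level 20 falls in the 13-21 band.
Grid: Level 13-21 × Category 1 = 1380-1590 days.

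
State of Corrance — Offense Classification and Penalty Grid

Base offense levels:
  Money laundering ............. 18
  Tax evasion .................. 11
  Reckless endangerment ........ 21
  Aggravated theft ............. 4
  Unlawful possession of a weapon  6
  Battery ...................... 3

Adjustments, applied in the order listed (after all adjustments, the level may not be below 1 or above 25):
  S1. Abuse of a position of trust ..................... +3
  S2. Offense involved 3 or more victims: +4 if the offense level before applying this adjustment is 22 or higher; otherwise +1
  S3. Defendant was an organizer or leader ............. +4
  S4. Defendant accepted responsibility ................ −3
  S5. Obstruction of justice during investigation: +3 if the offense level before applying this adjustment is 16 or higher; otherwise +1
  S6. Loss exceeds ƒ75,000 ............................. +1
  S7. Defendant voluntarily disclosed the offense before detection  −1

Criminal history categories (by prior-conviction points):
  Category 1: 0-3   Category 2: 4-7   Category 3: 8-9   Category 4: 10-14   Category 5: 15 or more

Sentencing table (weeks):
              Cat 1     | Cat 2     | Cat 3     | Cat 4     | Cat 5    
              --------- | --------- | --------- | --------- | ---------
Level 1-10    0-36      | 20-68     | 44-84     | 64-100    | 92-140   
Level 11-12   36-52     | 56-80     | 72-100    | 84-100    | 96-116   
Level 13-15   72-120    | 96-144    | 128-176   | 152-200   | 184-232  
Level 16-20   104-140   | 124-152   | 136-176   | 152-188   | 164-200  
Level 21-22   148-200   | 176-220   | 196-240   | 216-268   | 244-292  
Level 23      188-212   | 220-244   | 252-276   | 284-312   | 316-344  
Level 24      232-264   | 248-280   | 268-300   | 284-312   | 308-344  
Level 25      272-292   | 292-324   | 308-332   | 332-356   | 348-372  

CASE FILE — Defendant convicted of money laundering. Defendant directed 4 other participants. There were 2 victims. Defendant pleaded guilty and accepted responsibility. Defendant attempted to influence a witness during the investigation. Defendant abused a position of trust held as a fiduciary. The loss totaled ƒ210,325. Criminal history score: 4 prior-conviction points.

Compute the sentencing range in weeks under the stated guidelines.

Base offense level for money laundering: 18.
S1 applies: 18 + 3 = 21.
S3 applies: 21 + 4 = 25.
S4 applies: 25 − 3 = 22.
S5 applies (level before this adjustment is 22 ≥ 16, so +3): 22 + 3 = 25.
S6 applies: 25 + 1 = 26.
S7 does not apply.
Level 26 exceeds the maximum of 25; capped at 25.
Final offense level: 25.
Criminal history: 4 prior points → Category 2 (4-7).
Level 25 falls in the 25 band.
Grid: Level 25 × Category 2 = 292-324 weeks.

292-324 weeks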